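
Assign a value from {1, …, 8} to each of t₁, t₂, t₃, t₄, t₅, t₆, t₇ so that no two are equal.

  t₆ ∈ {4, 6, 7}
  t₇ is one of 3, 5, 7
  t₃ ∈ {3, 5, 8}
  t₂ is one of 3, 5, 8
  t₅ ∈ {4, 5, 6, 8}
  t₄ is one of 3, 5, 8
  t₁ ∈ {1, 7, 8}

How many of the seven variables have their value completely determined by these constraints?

The 7 variables draw from only 7 values {1, 3, 4, 5, 6, 7, 8}, so each is used; only t₁ can be 1, hence t₁ = 1.
t₂, t₃, t₄ share exactly the 3 values {3, 5, 8}; by pigeonhole those values go to them, so strike 3, 5, 8 from t₅, t₇.
t₇ has just one choice, so t₇ = 7. Remove 7 from t₆.
Determined: t₁=1, t₇=7. The other variables each still have more than one consistent value. That makes 2.

2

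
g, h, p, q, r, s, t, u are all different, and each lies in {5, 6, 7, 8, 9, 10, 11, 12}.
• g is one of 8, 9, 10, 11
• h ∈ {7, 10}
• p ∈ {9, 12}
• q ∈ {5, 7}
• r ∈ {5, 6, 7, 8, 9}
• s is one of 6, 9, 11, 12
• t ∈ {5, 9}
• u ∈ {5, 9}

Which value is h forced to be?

t and u share exactly the 2 values {5, 9}; by pigeonhole those values go to them, so strike 5, 9 from g, p, q, r, s.
That leaves p = 12. Strike 12 from s.
That leaves q = 7. So h, r can't be 7.
So h = 10.

10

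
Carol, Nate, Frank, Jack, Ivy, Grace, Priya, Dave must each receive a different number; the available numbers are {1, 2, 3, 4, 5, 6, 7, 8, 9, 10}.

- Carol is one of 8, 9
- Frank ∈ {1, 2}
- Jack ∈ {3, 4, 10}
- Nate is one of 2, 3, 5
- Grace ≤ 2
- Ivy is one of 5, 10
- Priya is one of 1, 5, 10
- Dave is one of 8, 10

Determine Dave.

Among the 8 variables, 4 fits only Jack (and all 8 values in {1, 2, 3, 4, 5, 8, 9, 10} must be used), so Jack = 4.
Among the 7 still-open variables, 3 fits only Nate (and all 7 values in {1, 2, 3, 5, 8, 9, 10} must be used), so Nate = 3.
Among the 6 still-open variables, 9 fits only Carol (and all 6 values in {1, 2, 5, 8, 9, 10} must be used), so Carol = 9.
Among the 5 still-open variables, 8 fits only Dave (and all 5 values in {1, 2, 5, 8, 10} must be used), so Dave = 8.

8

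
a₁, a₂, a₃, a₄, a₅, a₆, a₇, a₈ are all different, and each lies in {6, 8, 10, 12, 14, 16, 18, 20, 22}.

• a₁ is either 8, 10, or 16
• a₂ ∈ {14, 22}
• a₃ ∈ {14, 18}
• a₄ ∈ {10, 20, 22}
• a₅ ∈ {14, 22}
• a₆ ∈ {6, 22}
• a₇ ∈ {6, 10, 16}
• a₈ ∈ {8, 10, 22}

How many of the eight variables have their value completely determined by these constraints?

3

The 8 variables draw from only 8 values {6, 8, 10, 14, 16, 18, 20, 22}, so each is used; only a₃ can be 18, hence a₃ = 18.
The 7 still-open variables draw from only 7 values {6, 8, 10, 14, 16, 20, 22}, so each is used; only a₄ can be 20, hence a₄ = 20.
The 2 variables a₂ and a₅ are confined to {14, 22}, which locks those values in; drop them from a₆, a₈.
a₆'s domain is down to {6}, so a₆ = 6. Eliminate 6 elsewhere: a₇.
Determined: a₃=18, a₄=20, a₆=6. The other variables each still have more than one consistent value. That makes 3.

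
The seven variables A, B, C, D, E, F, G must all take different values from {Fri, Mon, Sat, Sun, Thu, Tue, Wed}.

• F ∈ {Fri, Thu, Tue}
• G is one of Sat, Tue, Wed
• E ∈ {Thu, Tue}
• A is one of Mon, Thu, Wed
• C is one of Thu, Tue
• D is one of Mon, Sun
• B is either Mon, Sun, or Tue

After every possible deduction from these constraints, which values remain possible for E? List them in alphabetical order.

Thu, Tue

The 7 variables draw from only 7 values {Fri, Mon, Sat, Sun, Thu, Tue, Wed}, so each is used; only F can be Fri, hence F = Fri.
The 6 still-open variables together cover exactly {Mon, Sat, Sun, Thu, Tue, Wed} — 6 values for 6 variables — and Sat appears only in G's list, so G = Sat.
The 5 still-open variables draw from only 5 values {Mon, Sun, Thu, Tue, Wed}, so each is used; only A can be Wed, hence A = Wed.
C and E share exactly the 2 values {Thu, Tue}; by pigeonhole those values go to them, so strike Thu, Tue from B.
No further eliminations apply; E can still be any of Thu, Tue.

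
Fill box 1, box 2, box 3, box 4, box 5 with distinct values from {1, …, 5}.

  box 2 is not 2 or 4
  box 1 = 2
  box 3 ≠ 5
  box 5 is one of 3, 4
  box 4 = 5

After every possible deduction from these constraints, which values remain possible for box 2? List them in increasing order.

box 1 must be 2 (only option left). Strike 2 from box 3.
box 4 has just one choice, so box 4 = 5. Strike 5 from box 2.
No further eliminations apply; box 2 can still be any of 1, 3.

1, 3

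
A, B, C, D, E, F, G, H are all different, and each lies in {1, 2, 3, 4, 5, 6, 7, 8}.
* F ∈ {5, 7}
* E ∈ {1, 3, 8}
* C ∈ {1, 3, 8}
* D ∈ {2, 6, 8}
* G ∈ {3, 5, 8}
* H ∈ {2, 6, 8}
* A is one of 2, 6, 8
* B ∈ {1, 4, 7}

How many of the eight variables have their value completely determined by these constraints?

The 8 variables draw from only 8 values {1, 2, 3, 4, 5, 6, 7, 8}, so each is used; only B can be 4, hence B = 4.
The 7 still-open variables together cover exactly {1, 2, 3, 5, 6, 7, 8} — 7 values for 7 variables — and 7 appears only in F's list, so F = 7.
The 6 still-open variables draw from only 6 values {1, 2, 3, 5, 6, 8}, so each is used; only G can be 5, hence G = 5.
A, D, H share exactly the 3 values {2, 6, 8}; by pigeonhole those values go to them, so strike 2, 6, 8 from C, E.
Determined: B=4, F=7, G=5. The other variables each still have more than one consistent value. That makes 3.

3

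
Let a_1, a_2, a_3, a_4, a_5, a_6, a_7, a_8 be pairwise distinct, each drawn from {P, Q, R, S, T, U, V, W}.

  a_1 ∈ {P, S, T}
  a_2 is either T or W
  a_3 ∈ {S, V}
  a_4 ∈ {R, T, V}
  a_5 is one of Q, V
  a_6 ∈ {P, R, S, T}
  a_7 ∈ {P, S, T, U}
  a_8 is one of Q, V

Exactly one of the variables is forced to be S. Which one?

a_3

The 8 variables draw from only 8 values {P, Q, R, S, T, U, V, W}, so each is used; only a_7 can be U, hence a_7 = U.
The 7 still-open variables together cover exactly {P, Q, R, S, T, V, W} — 7 values for 7 variables — and W appears only in a_2's list, so a_2 = W.
a_5 and a_8 share exactly the 2 values {Q, V}; by pigeonhole those values go to them, so strike Q, V from a_3, a_4.
So S goes to a_3.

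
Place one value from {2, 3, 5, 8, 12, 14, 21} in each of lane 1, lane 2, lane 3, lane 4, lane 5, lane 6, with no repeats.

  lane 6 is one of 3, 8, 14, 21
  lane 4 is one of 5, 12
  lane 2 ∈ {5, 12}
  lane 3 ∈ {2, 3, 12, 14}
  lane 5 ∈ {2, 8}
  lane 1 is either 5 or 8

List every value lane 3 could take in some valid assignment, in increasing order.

lane 2 and lane 4 between them cover only {5, 12} — a naked pair. Remove those values from lane 1, lane 3.
lane 1's domain is down to {8}, so lane 1 = 8. Eliminate 8 elsewhere: lane 5, lane 6.
That leaves lane 5 = 2. Strike 2 from lane 3.
No further eliminations apply; lane 3 can still be any of 3, 14.

3, 14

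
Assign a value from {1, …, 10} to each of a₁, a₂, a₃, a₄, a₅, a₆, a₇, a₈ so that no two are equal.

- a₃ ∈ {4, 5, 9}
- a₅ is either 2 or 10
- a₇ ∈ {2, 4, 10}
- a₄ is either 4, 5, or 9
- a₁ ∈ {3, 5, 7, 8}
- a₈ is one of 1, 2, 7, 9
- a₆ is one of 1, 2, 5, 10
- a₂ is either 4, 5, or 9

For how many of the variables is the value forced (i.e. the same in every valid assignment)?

The 3 variables a₂, a₃, a₄ are confined to {4, 5, 9}, which locks those values in; drop them from a₁, a₆, a₇, a₈.
a₅ and a₇ between them cover only {2, 10} — a naked pair. Remove those values from a₆, a₈.
a₆ has just one choice, so a₆ = 1. So a₈ can't be 1.
a₈ must be 7 (only option left). Remove 7 from a₁.
Determined: a₆=1, a₈=7. The other variables each still have more than one consistent value. That makes 2.

2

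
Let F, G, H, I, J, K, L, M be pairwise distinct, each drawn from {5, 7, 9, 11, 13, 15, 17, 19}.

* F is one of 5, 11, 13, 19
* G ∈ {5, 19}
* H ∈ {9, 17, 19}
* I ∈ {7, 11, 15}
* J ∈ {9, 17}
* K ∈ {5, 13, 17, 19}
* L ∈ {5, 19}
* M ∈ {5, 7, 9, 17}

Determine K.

13

The 8 variables draw from only 8 values {5, 7, 9, 11, 13, 15, 17, 19}, so each is used; only I can be 15, hence I = 15.
The 7 still-open variables together cover exactly {5, 7, 9, 11, 13, 17, 19} — 7 values for 7 variables — and 7 appears only in M's list, so M = 7.
The 6 still-open variables together cover exactly {5, 9, 11, 13, 17, 19} — 6 values for 6 variables — and 11 appears only in F's list, so F = 11.
The 5 still-open variables together cover exactly {5, 9, 13, 17, 19} — 5 values for 5 variables — and 13 appears only in K's list, so K = 13.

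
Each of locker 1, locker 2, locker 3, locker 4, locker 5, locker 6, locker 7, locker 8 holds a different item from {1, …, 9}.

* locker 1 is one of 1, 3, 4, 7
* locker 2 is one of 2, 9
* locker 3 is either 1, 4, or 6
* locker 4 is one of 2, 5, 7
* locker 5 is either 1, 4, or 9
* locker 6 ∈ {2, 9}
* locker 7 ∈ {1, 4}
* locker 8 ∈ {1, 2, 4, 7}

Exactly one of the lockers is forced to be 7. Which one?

locker 8

Among the 8 variables, 3 fits only locker 1 (and all 8 values in {1, 2, 3, 4, 5, 6, 7, 9} must be used), so locker 1 = 3.
Among the 7 still-open variables, 5 fits only locker 4 (and all 7 values in {1, 2, 4, 5, 6, 7, 9} must be used), so locker 4 = 5.
The 6 still-open variables together cover exactly {1, 2, 4, 6, 7, 9} — 6 values for 6 variables — and 6 appears only in locker 3's list, so locker 3 = 6.
Among the 5 still-open variables, 7 fits only locker 8 (and all 5 values in {1, 2, 4, 7, 9} must be used), so locker 8 = 7.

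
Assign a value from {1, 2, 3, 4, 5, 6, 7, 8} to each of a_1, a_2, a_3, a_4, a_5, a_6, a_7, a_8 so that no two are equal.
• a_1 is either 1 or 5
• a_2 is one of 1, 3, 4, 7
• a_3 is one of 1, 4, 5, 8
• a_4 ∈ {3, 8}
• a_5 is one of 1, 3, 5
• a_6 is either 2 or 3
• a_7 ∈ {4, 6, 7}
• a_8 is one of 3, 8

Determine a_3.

The 8 variables draw from only 8 values {1, 2, 3, 4, 5, 6, 7, 8}, so each is used; only a_6 can be 2, hence a_6 = 2.
The 7 still-open variables draw from only 7 values {1, 3, 4, 5, 6, 7, 8}, so each is used; only a_7 can be 6, hence a_7 = 6.
The 6 still-open variables together cover exactly {1, 3, 4, 5, 7, 8} — 6 values for 6 variables — and 7 appears only in a_2's list, so a_2 = 7.
The 5 still-open variables draw from only 5 values {1, 3, 4, 5, 8}, so each is used; only a_3 can be 4, hence a_3 = 4.

4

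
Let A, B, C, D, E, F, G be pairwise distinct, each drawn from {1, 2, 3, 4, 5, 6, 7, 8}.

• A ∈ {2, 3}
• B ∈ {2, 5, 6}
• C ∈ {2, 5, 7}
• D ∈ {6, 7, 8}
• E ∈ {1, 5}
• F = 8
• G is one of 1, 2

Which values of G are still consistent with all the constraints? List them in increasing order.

1, 2

F's domain is down to {8}, so F = 8. So D can't be 8.
Among the 6 still-open variables, 3 fits only A (and all 6 values in {1, 2, 3, 5, 6, 7} must be used), so A = 3.
No further eliminations apply; G can still be any of 1, 2.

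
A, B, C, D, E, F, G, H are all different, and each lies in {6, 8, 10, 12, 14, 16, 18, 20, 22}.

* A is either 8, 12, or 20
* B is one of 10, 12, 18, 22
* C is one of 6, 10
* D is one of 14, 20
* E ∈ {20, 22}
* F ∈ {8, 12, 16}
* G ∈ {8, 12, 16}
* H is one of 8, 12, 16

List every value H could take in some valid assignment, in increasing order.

8, 12, 16

F, G, H share exactly the 3 values {8, 12, 16}; by pigeonhole those values go to them, so strike 8, 12, 16 from A, B.
That leaves A = 20. So D, E can't be 20.
That leaves D = 14.
E must be 22 (only option left). Strike 22 from B.
No further eliminations apply; H can still be any of 8, 12, 16.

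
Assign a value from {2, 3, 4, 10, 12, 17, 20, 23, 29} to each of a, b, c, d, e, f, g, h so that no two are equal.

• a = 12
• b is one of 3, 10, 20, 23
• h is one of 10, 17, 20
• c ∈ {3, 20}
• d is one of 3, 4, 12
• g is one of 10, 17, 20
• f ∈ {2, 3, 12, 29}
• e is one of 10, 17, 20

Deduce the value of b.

a's domain is down to {12}, so a = 12. So d, f can't be 12.
e, g, h share exactly the 3 values {10, 17, 20}; by pigeonhole those values go to them, so strike 10, 17, 20 from b, c.
c's domain is down to {3}, so c = 3. Strike 3 from b, d, f.
So b = 23.

23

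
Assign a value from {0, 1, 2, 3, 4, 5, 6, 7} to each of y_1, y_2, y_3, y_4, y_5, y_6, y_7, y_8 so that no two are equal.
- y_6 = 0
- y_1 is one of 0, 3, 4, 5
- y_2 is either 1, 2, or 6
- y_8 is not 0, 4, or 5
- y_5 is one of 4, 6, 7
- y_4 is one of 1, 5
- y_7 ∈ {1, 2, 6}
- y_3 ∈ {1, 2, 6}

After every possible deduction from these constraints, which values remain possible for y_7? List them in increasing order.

1, 2, 6

y_6 has just one choice, so y_6 = 0. Strike 0 from y_1.
y_2, y_3, y_7 between them cover only {1, 2, 6} — a naked triple. Remove those values from y_4, y_5, y_8.
That leaves y_4 = 5. So y_1 can't be 5.
No further eliminations apply; y_7 can still be any of 1, 2, 6.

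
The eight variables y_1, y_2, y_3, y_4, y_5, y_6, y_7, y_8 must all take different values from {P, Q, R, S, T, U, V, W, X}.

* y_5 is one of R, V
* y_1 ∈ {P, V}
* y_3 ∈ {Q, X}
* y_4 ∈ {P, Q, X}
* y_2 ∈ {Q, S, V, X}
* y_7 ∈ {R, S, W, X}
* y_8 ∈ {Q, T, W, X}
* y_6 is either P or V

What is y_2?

S

The 8 variables draw from only 8 values {P, Q, R, S, T, V, W, X}, so each is used; only y_8 can be T, hence y_8 = T.
The 7 still-open variables together cover exactly {P, Q, R, S, V, W, X} — 7 values for 7 variables — and W appears only in y_7's list, so y_7 = W.
Among the 6 still-open variables, R fits only y_5 (and all 6 values in {P, Q, R, S, V, X} must be used), so y_5 = R.
Among the 5 still-open variables, S fits only y_2 (and all 5 values in {P, Q, S, V, X} must be used), so y_2 = S.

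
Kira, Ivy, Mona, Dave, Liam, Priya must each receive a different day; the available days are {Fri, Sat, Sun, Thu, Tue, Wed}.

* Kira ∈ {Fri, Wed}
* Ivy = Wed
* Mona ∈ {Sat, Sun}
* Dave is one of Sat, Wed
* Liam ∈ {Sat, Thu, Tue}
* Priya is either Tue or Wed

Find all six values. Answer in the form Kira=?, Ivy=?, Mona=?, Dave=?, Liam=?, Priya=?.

Ivy's domain is down to {Wed}, so Ivy = Wed. Eliminate Wed elsewhere: Kira, Dave, Priya.
That leaves Dave = Sat. Strike Sat from Mona, Liam.
That leaves Priya = Tue. So Liam can't be Tue.
That leaves Kira = Fri.
That leaves Mona = Sun.
That leaves Liam = Thu.

Kira=Fri, Ivy=Wed, Mona=Sun, Dave=Sat, Liam=Thu, Priya=Tue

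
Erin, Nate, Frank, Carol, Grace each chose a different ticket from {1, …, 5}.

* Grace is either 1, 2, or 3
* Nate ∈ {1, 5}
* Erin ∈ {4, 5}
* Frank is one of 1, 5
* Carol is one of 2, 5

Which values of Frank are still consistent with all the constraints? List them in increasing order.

1, 5

The 5 variables together cover exactly {1, 2, 3, 4, 5} — 5 values for 5 variables — and 3 appears only in Grace's list, so Grace = 3.
The 4 still-open variables together cover exactly {1, 2, 4, 5} — 4 values for 4 variables — and 2 appears only in Carol's list, so Carol = 2.
The 3 still-open variables draw from only 3 values {1, 4, 5}, so each is used; only Erin can be 4, hence Erin = 4.
No further eliminations apply; Frank can still be any of 1, 5.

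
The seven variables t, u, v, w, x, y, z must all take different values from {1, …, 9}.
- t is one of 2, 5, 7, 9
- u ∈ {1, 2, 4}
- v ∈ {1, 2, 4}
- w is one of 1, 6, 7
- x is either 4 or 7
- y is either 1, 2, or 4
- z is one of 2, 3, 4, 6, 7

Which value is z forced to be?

3

u, v, y share exactly the 3 values {1, 2, 4}; by pigeonhole those values go to them, so strike 1, 2, 4 from t, w, x, z.
x has just one choice, so x = 7. Strike 7 from t, w, z.
w must be 6 (only option left). So z can't be 6.
So z = 3.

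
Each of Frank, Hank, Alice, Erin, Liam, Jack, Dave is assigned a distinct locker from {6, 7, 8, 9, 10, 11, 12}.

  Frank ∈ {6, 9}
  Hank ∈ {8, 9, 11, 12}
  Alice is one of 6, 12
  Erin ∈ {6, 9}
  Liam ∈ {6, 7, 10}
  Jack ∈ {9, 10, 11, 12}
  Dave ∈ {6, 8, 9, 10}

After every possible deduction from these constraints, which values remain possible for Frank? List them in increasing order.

6, 9

The 7 variables together cover exactly {6, 7, 8, 9, 10, 11, 12} — 7 values for 7 variables — and 7 appears only in Liam's list, so Liam = 7.
The 2 variables Frank and Erin are confined to {6, 9}, which locks those values in; drop them from Hank, Alice, Jack, Dave.
Alice has just one choice, so Alice = 12. Strike 12 from Hank, Jack.
No further eliminations apply; Frank can still be any of 6, 9.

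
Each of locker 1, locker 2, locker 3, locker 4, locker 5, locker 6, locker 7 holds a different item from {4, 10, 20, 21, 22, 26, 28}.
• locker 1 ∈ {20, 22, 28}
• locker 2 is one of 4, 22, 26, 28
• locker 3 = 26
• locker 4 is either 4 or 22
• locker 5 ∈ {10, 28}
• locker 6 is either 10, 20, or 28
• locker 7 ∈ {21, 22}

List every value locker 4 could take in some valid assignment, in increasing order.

4, 22

locker 3 must be 26 (only option left). Remove 26 from locker 2.
The 6 still-open variables together cover exactly {4, 10, 20, 21, 22, 28} — 6 values for 6 variables — and 21 appears only in locker 7's list, so locker 7 = 21.
No further eliminations apply; locker 4 can still be any of 4, 22.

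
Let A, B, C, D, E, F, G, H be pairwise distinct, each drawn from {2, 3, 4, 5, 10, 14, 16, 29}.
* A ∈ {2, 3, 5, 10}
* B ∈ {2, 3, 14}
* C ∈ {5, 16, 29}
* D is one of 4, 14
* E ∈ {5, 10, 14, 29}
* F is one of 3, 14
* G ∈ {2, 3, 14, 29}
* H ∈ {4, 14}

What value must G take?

29

The 8 variables together cover exactly {2, 3, 4, 5, 10, 14, 16, 29} — 8 values for 8 variables — and 16 appears only in C's list, so C = 16.
D and H share exactly the 2 values {4, 14}; by pigeonhole those values go to them, so strike 4, 14 from B, E, F, G.
F has just one choice, so F = 3. So A, B, G can't be 3.
That leaves B = 2. So A, G can't be 2.
So G = 29.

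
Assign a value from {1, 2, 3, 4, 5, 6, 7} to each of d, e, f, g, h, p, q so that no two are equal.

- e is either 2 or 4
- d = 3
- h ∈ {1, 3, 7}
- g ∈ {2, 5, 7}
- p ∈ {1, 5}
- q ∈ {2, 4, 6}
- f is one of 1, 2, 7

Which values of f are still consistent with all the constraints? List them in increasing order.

1, 2, 7

d must be 3 (only option left). So h can't be 3.
The 6 still-open variables draw from only 6 values {1, 2, 4, 5, 6, 7}, so each is used; only q can be 6, hence q = 6.
Among the 5 still-open variables, 4 fits only e (and all 5 values in {1, 2, 4, 5, 7} must be used), so e = 4.
No further eliminations apply; f can still be any of 1, 2, 7.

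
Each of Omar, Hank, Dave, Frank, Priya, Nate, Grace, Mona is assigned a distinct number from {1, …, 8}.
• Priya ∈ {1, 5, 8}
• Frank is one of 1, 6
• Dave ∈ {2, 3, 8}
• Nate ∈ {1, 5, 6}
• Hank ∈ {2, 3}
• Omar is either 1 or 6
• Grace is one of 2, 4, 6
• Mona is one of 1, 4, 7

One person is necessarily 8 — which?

Priya

The 8 variables together cover exactly {1, 2, 3, 4, 5, 6, 7, 8} — 8 values for 8 variables — and 7 appears only in Mona's list, so Mona = 7.
Among the 7 still-open variables, 4 fits only Grace (and all 7 values in {1, 2, 3, 4, 5, 6, 8} must be used), so Grace = 4.
The 2 variables Omar and Frank are confined to {1, 6}, which locks those values in; drop them from Priya, Nate.
Nate's domain is down to {5}, so Nate = 5. So Priya can't be 5.
So 8 goes to Priya.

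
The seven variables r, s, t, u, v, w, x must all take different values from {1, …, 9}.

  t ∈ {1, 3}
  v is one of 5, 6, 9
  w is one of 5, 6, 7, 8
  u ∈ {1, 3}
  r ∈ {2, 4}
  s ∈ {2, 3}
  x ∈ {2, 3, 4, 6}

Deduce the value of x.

The 2 variables t and u are confined to {1, 3}, which locks those values in; drop them from s, x.
s's domain is down to {2}, so s = 2. Eliminate 2 elsewhere: r, x.
r has just one choice, so r = 4. Eliminate 4 elsewhere: x.
So x = 6.

6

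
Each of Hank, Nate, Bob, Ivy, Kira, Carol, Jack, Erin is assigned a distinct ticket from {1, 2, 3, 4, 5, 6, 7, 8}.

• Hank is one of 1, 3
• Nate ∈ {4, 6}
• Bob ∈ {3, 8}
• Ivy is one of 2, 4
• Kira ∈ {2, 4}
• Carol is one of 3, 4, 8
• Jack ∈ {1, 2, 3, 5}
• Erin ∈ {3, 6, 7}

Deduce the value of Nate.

6

Among the 8 variables, 5 fits only Jack (and all 8 values in {1, 2, 3, 4, 5, 6, 7, 8} must be used), so Jack = 5.
The 7 still-open variables together cover exactly {1, 2, 3, 4, 6, 7, 8} — 7 values for 7 variables — and 1 appears only in Hank's list, so Hank = 1.
Among the 6 still-open variables, 7 fits only Erin (and all 6 values in {2, 3, 4, 6, 7, 8} must be used), so Erin = 7.
The 5 still-open variables together cover exactly {2, 3, 4, 6, 8} — 5 values for 5 variables — and 6 appears only in Nate's list, so Nate = 6.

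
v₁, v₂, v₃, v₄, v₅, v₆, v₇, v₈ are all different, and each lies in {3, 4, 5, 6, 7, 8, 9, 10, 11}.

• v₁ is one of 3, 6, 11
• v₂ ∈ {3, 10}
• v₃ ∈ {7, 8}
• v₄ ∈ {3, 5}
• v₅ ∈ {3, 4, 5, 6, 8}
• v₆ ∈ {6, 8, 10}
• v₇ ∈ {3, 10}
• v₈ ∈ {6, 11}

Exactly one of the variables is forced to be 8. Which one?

The 8 variables together cover exactly {3, 4, 5, 6, 7, 8, 10, 11} — 8 values for 8 variables — and 4 appears only in v₅'s list, so v₅ = 4.
Among the 7 still-open variables, 5 fits only v₄ (and all 7 values in {3, 5, 6, 7, 8, 10, 11} must be used), so v₄ = 5.
The 6 still-open variables draw from only 6 values {3, 6, 7, 8, 10, 11}, so each is used; only v₃ can be 7, hence v₃ = 7.
The 5 still-open variables draw from only 5 values {3, 6, 8, 10, 11}, so each is used; only v₆ can be 8, hence v₆ = 8.

v₆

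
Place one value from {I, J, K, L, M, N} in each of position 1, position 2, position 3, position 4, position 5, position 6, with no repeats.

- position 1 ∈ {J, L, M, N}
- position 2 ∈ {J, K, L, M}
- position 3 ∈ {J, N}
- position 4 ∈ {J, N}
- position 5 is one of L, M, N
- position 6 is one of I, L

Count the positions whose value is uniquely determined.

2

The 6 variables draw from only 6 values {I, J, K, L, M, N}, so each is used; only position 6 can be I, hence position 6 = I.
Among the 5 still-open variables, K fits only position 2 (and all 5 values in {J, K, L, M, N} must be used), so position 2 = K.
position 3 and position 4 between them cover only {J, N} — a naked pair. Remove those values from position 1, position 5.
Determined: position 2=K, position 6=I. The other positions each still have more than one consistent value. That makes 2.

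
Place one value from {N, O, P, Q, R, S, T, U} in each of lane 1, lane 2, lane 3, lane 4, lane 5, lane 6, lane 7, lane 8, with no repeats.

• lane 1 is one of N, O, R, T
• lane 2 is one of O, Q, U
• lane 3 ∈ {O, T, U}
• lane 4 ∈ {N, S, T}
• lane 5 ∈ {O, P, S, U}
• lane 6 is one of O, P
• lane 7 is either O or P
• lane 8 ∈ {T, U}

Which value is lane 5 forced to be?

S

Among the 8 variables, Q fits only lane 2 (and all 8 values in {N, O, P, Q, R, S, T, U} must be used), so lane 2 = Q.
The 7 still-open variables together cover exactly {N, O, P, R, S, T, U} — 7 values for 7 variables — and R appears only in lane 1's list, so lane 1 = R.
The 6 still-open variables together cover exactly {N, O, P, S, T, U} — 6 values for 6 variables — and N appears only in lane 4's list, so lane 4 = N.
The 5 still-open variables draw from only 5 values {O, P, S, T, U}, so each is used; only lane 5 can be S, hence lane 5 = S.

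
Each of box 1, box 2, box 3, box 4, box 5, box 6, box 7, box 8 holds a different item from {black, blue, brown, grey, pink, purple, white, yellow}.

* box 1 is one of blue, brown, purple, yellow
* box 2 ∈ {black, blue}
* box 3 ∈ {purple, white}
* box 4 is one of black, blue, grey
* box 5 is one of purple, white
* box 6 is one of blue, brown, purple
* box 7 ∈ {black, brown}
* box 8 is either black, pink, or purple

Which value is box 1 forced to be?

Among the 8 variables, grey fits only box 4 (and all 8 values in {black, blue, brown, grey, pink, purple, white, yellow} must be used), so box 4 = grey.
The 7 still-open variables together cover exactly {black, blue, brown, pink, purple, white, yellow} — 7 values for 7 variables — and pink appears only in box 8's list, so box 8 = pink.
The 6 still-open variables together cover exactly {black, blue, brown, purple, white, yellow} — 6 values for 6 variables — and yellow appears only in box 1's list, so box 1 = yellow.

yellow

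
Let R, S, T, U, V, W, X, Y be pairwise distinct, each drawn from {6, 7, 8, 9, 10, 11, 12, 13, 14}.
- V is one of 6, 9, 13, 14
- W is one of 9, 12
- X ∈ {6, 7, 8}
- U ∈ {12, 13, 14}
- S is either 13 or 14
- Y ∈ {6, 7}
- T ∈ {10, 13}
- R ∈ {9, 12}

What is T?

10

Among the 8 variables, 8 fits only X (and all 8 values in {6, 7, 8, 9, 10, 12, 13, 14} must be used), so X = 8.
The 7 still-open variables draw from only 7 values {6, 7, 9, 10, 12, 13, 14}, so each is used; only Y can be 7, hence Y = 7.
Among the 6 still-open variables, 6 fits only V (and all 6 values in {6, 9, 10, 12, 13, 14} must be used), so V = 6.
The 5 still-open variables draw from only 5 values {9, 10, 12, 13, 14}, so each is used; only T can be 10, hence T = 10.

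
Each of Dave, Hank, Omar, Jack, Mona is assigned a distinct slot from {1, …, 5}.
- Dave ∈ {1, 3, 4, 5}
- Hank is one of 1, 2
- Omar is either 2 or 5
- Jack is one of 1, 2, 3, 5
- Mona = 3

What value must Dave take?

4

Mona must be 3 (only option left). Strike 3 from Dave, Jack.
The 4 still-open variables draw from only 4 values {1, 2, 4, 5}, so each is used; only Dave can be 4, hence Dave = 4.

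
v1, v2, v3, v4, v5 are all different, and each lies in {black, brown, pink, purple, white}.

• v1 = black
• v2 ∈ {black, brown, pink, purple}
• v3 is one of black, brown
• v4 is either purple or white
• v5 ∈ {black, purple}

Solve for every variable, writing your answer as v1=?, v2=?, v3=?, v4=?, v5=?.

v1=black, v2=pink, v3=brown, v4=white, v5=purple

v1 must be black (only option left). Strike black from v2, v3, v5.
That leaves v3 = brown. So v2 can't be brown.
That leaves v5 = purple. Eliminate purple elsewhere: v2, v4.
That leaves v2 = pink.
v4 has just one choice, so v4 = white.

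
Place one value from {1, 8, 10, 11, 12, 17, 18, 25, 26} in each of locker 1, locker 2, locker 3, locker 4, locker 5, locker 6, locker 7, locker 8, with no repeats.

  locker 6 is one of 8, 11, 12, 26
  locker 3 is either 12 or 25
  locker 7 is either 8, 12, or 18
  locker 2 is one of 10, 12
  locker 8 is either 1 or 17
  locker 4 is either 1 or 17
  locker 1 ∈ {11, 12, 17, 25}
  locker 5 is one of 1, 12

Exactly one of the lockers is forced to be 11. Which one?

locker 4 and locker 8 share exactly the 2 values {1, 17}; by pigeonhole those values go to them, so strike 1, 17 from locker 1, locker 5.
locker 5 must be 12 (only option left). Strike 12 from locker 1, locker 2, locker 3, locker 6, locker 7.
locker 2's domain is down to {10}, so locker 2 = 10.
locker 3 must be 25 (only option left). Eliminate 25 elsewhere: locker 1.
So 11 goes to locker 1.

locker 1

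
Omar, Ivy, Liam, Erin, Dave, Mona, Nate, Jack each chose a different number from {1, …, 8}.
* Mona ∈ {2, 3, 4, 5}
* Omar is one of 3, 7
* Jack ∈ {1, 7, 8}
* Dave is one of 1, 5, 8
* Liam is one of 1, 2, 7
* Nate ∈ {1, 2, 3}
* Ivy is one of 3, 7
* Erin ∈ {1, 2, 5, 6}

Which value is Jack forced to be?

Among the 8 variables, 4 fits only Mona (and all 8 values in {1, 2, 3, 4, 5, 6, 7, 8} must be used), so Mona = 4.
The 7 still-open variables draw from only 7 values {1, 2, 3, 5, 6, 7, 8}, so each is used; only Erin can be 6, hence Erin = 6.
The 6 still-open variables draw from only 6 values {1, 2, 3, 5, 7, 8}, so each is used; only Dave can be 5, hence Dave = 5.
The 5 still-open variables draw from only 5 values {1, 2, 3, 7, 8}, so each is used; only Jack can be 8, hence Jack = 8.

8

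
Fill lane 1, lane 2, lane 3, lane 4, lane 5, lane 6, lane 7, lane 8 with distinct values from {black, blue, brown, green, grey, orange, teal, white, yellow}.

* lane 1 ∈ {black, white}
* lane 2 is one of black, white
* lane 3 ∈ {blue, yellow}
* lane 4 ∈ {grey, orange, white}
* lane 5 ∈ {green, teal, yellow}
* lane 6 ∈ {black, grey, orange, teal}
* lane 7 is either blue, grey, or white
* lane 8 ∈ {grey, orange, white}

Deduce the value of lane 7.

blue

Among the 8 variables, green fits only lane 5 (and all 8 values in {black, blue, green, grey, orange, teal, white, yellow} must be used), so lane 5 = green.
The 7 still-open variables draw from only 7 values {black, blue, grey, orange, teal, white, yellow}, so each is used; only lane 6 can be teal, hence lane 6 = teal.
The 6 still-open variables draw from only 6 values {black, blue, grey, orange, white, yellow}, so each is used; only lane 3 can be yellow, hence lane 3 = yellow.
The 5 still-open variables draw from only 5 values {black, blue, grey, orange, white}, so each is used; only lane 7 can be blue, hence lane 7 = blue.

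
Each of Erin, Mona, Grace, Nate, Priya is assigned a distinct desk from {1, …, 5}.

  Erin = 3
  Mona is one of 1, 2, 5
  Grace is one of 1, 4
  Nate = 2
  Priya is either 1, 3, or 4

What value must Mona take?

5

Erin's domain is down to {3}, so Erin = 3. Eliminate 3 elsewhere: Priya.
Nate must be 2 (only option left). So Mona can't be 2.
Among the 3 still-open variables, 5 fits only Mona (and all 3 values in {1, 4, 5} must be used), so Mona = 5.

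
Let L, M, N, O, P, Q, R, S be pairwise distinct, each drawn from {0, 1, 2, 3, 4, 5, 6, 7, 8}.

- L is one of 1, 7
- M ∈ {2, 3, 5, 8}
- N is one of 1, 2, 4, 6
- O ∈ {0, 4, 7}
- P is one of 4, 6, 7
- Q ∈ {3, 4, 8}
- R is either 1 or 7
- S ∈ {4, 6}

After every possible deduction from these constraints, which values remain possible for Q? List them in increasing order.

L and R share exactly the 2 values {1, 7}; by pigeonhole those values go to them, so strike 1, 7 from N, O, P.
The 2 variables P and S are confined to {4, 6}, which locks those values in; drop them from N, O, Q.
N must be 2 (only option left). So M can't be 2.
O's domain is down to {0}, so O = 0.
No further eliminations apply; Q can still be any of 3, 8.

3, 8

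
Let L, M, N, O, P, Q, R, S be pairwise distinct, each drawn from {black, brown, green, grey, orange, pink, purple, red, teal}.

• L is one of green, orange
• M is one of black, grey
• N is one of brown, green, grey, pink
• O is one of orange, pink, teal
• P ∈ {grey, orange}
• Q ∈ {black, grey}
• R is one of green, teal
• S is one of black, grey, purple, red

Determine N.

M and Q between them cover only {black, grey} — a naked pair. Remove those values from N, P, S.
P has just one choice, so P = orange. Remove orange from L, O.
L's domain is down to {green}, so L = green. So N, R can't be green.
R's domain is down to {teal}, so R = teal. Remove teal from O.
O has just one choice, so O = pink. Remove pink from N.
So N = brown.

brown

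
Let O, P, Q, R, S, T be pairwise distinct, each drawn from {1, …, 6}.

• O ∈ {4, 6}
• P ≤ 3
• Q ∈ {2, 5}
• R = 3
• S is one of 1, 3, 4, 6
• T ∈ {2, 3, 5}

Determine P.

R has just one choice, so R = 3. So P, S, T can't be 3.
Q and T share exactly the 2 values {2, 5}; by pigeonhole those values go to them, so strike 2, 5 from P.
So P = 1.

1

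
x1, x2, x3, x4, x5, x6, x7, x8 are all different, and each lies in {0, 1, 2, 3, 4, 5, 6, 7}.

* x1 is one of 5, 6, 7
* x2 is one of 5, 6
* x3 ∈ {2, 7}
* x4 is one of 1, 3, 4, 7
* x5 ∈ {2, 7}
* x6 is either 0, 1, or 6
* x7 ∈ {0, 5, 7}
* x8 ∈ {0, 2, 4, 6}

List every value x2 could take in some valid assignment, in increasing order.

5, 6

The 8 variables together cover exactly {0, 1, 2, 3, 4, 5, 6, 7} — 8 values for 8 variables — and 3 appears only in x4's list, so x4 = 3.
The 7 still-open variables together cover exactly {0, 1, 2, 4, 5, 6, 7} — 7 values for 7 variables — and 1 appears only in x6's list, so x6 = 1.
The 6 still-open variables together cover exactly {0, 2, 4, 5, 6, 7} — 6 values for 6 variables — and 4 appears only in x8's list, so x8 = 4.
The 5 still-open variables draw from only 5 values {0, 2, 5, 6, 7}, so each is used; only x7 can be 0, hence x7 = 0.
x3 and x5 between them cover only {2, 7} — a naked pair. Remove those values from x1.
No further eliminations apply; x2 can still be any of 5, 6.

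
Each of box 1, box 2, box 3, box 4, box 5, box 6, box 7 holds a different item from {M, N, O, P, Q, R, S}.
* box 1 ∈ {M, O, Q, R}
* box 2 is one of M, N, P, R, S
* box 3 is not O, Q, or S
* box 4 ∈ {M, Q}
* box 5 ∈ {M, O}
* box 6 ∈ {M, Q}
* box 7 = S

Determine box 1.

R

box 7 has just one choice, so box 7 = S. Remove S from box 2.
The 2 variables box 4 and box 6 are confined to {M, Q}, which locks those values in; drop them from box 1, box 2, box 3, box 5.
That leaves box 5 = O. Strike O from box 1.
So box 1 = R.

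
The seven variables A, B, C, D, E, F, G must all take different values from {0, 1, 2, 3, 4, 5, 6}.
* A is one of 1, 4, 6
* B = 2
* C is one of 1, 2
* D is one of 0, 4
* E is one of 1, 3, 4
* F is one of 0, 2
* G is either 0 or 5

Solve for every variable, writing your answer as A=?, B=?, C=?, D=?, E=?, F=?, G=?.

A=6, B=2, C=1, D=4, E=3, F=0, G=5

B's domain is down to {2}, so B = 2. Strike 2 from C, F.
C must be 1 (only option left). Remove 1 from A, E.
That leaves F = 0. Strike 0 from D, G.
G's domain is down to {5}, so G = 5.
D's domain is down to {4}, so D = 4. Remove 4 from A, E.
E has just one choice, so E = 3.
A's domain is down to {6}, so A = 6.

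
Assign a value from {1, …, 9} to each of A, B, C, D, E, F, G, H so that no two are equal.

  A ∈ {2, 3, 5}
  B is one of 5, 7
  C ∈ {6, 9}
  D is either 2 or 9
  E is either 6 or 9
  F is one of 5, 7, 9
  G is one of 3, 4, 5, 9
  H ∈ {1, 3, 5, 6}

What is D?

The 8 variables together cover exactly {1, 2, 3, 4, 5, 6, 7, 9} — 8 values for 8 variables — and 1 appears only in H's list, so H = 1.
Among the 7 still-open variables, 4 fits only G (and all 7 values in {2, 3, 4, 5, 6, 7, 9} must be used), so G = 4.
The 6 still-open variables together cover exactly {2, 3, 5, 6, 7, 9} — 6 values for 6 variables — and 3 appears only in A's list, so A = 3.
Among the 5 still-open variables, 2 fits only D (and all 5 values in {2, 5, 6, 7, 9} must be used), so D = 2.

2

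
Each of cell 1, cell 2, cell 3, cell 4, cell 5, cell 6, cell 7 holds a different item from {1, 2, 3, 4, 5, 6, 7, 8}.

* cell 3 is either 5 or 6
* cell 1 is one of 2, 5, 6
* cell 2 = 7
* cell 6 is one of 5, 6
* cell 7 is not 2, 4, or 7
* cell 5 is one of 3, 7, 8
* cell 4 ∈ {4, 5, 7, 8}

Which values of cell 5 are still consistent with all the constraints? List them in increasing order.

cell 2's domain is down to {7}, so cell 2 = 7. So cell 4, cell 5 can't be 7.
cell 3 and cell 6 between them cover only {5, 6} — a naked pair. Remove those values from cell 1, cell 4, cell 7.
That leaves cell 1 = 2.
No further eliminations apply; cell 5 can still be any of 3, 8.

3, 8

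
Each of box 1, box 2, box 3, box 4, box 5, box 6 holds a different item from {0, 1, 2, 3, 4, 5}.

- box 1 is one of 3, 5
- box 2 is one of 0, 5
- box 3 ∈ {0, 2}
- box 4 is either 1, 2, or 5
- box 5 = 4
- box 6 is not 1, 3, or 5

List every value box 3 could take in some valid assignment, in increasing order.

0, 2

box 5 must be 4 (only option left). So box 6 can't be 4.
The 5 still-open variables draw from only 5 values {0, 1, 2, 3, 5}, so each is used; only box 4 can be 1, hence box 4 = 1.
Among the 4 still-open variables, 3 fits only box 1 (and all 4 values in {0, 2, 3, 5} must be used), so box 1 = 3.
The 3 still-open variables draw from only 3 values {0, 2, 5}, so each is used; only box 2 can be 5, hence box 2 = 5.
No further eliminations apply; box 3 can still be any of 0, 2.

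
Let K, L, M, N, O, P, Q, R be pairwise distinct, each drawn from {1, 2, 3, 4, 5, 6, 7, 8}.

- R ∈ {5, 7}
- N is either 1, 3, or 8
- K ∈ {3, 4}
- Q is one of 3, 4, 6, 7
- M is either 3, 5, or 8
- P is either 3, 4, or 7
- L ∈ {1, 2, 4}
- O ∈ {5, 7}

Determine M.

8

Among the 8 variables, 2 fits only L (and all 8 values in {1, 2, 3, 4, 5, 6, 7, 8} must be used), so L = 2.
The 7 still-open variables together cover exactly {1, 3, 4, 5, 6, 7, 8} — 7 values for 7 variables — and 1 appears only in N's list, so N = 1.
The 6 still-open variables draw from only 6 values {3, 4, 5, 6, 7, 8}, so each is used; only Q can be 6, hence Q = 6.
The 5 still-open variables together cover exactly {3, 4, 5, 7, 8} — 5 values for 5 variables — and 8 appears only in M's list, so M = 8.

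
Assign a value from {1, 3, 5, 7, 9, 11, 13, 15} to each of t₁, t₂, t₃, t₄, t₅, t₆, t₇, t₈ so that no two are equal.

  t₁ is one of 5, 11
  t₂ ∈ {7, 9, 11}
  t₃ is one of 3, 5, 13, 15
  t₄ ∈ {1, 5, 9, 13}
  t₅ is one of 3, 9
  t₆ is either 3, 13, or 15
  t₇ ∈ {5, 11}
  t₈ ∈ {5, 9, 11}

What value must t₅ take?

3

Among the 8 variables, 1 fits only t₄ (and all 8 values in {1, 3, 5, 7, 9, 11, 13, 15} must be used), so t₄ = 1.
The 7 still-open variables together cover exactly {3, 5, 7, 9, 11, 13, 15} — 7 values for 7 variables — and 7 appears only in t₂'s list, so t₂ = 7.
t₁ and t₇ between them cover only {5, 11} — a naked pair. Remove those values from t₃, t₈.
t₈'s domain is down to {9}, so t₈ = 9. Strike 9 from t₅.
So t₅ = 3.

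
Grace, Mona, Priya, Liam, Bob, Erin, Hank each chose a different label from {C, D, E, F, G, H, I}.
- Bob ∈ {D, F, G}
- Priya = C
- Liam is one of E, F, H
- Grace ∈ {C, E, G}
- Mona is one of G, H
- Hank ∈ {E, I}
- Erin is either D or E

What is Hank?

Priya has just one choice, so Priya = C. Eliminate C elsewhere: Grace.
The 6 still-open variables draw from only 6 values {D, E, F, G, H, I}, so each is used; only Hank can be I, hence Hank = I.

I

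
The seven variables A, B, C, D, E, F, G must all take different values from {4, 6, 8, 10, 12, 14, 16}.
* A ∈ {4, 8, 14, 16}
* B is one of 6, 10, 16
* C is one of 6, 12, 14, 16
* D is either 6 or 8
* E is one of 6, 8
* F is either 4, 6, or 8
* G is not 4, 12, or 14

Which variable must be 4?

F

The 7 variables together cover exactly {4, 6, 8, 10, 12, 14, 16} — 7 values for 7 variables — and 12 appears only in C's list, so C = 12.
Among the 6 still-open variables, 14 fits only A (and all 6 values in {4, 6, 8, 10, 14, 16} must be used), so A = 14.
The 5 still-open variables draw from only 5 values {4, 6, 8, 10, 16}, so each is used; only F can be 4, hence F = 4.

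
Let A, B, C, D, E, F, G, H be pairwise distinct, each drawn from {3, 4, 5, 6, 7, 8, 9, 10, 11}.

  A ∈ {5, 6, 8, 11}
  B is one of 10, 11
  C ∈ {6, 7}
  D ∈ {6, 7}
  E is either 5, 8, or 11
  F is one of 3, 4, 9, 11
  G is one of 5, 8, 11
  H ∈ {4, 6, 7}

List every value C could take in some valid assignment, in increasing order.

C and D between them cover only {6, 7} — a naked pair. Remove those values from A, H.
H has just one choice, so H = 4. Remove 4 from F.
The 3 variables A, E, G are confined to {5, 8, 11}, which locks those values in; drop them from B, F.
That leaves B = 10.
No further eliminations apply; C can still be any of 6, 7.

6, 7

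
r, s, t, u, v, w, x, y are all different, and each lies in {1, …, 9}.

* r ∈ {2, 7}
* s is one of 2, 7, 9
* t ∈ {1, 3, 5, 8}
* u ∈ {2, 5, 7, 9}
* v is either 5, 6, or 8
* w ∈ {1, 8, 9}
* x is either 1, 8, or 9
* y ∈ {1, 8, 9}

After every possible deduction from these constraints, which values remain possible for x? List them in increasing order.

1, 8, 9

The 8 variables draw from only 8 values {1, 2, 3, 5, 6, 7, 8, 9}, so each is used; only t can be 3, hence t = 3.
The 7 still-open variables draw from only 7 values {1, 2, 5, 6, 7, 8, 9}, so each is used; only v can be 6, hence v = 6.
The 6 still-open variables together cover exactly {1, 2, 5, 7, 8, 9} — 6 values for 6 variables — and 5 appears only in u's list, so u = 5.
The 3 variables w, x, y are confined to {1, 8, 9}, which locks those values in; drop them from s.
No further eliminations apply; x can still be any of 1, 8, 9.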